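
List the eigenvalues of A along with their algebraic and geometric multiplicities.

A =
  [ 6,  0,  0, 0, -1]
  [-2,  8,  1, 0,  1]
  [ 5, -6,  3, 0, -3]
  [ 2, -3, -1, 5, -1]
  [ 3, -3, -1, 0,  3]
λ = 5: alg = 5, geom = 3

Step 1 — factor the characteristic polynomial to read off the algebraic multiplicities:
  χ_A(x) = (x - 5)^5

Step 2 — compute geometric multiplicities via the rank-nullity identity g(λ) = n − rank(A − λI):
  rank(A − (5)·I) = 2, so dim ker(A − (5)·I) = n − 2 = 3

Summary:
  λ = 5: algebraic multiplicity = 5, geometric multiplicity = 3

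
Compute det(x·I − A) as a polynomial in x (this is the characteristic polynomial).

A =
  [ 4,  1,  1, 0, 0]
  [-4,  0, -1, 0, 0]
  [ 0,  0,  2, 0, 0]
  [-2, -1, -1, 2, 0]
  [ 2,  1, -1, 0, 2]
x^5 - 10*x^4 + 40*x^3 - 80*x^2 + 80*x - 32

Expanding det(x·I − A) (e.g. by cofactor expansion or by noting that A is similar to its Jordan form J, which has the same characteristic polynomial as A) gives
  χ_A(x) = x^5 - 10*x^4 + 40*x^3 - 80*x^2 + 80*x - 32
which factors as (x - 2)^5. The eigenvalues (with algebraic multiplicities) are λ = 2 with multiplicity 5.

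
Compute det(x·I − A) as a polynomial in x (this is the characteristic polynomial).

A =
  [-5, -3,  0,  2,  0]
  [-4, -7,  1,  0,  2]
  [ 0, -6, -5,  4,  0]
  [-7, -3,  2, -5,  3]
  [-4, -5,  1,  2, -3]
x^5 + 25*x^4 + 250*x^3 + 1250*x^2 + 3125*x + 3125

Expanding det(x·I − A) (e.g. by cofactor expansion or by noting that A is similar to its Jordan form J, which has the same characteristic polynomial as A) gives
  χ_A(x) = x^5 + 25*x^4 + 250*x^3 + 1250*x^2 + 3125*x + 3125
which factors as (x + 5)^5. The eigenvalues (with algebraic multiplicities) are λ = -5 with multiplicity 5.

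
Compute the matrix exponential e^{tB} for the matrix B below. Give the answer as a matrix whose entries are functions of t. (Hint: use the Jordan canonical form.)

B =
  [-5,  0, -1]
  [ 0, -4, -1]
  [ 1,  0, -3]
e^{tB} =
  [-t*exp(-4*t) + exp(-4*t), 0, -t*exp(-4*t)]
  [-t^2*exp(-4*t)/2, exp(-4*t), -t^2*exp(-4*t)/2 - t*exp(-4*t)]
  [t*exp(-4*t), 0, t*exp(-4*t) + exp(-4*t)]

Strategy: write B = P · J · P⁻¹ where J is a Jordan canonical form, so e^{tB} = P · e^{tJ} · P⁻¹, and e^{tJ} can be computed block-by-block.

B has Jordan form
J =
  [-4,  1,  0]
  [ 0, -4,  1]
  [ 0,  0, -4]
(up to reordering of blocks).

Per-block formulas:
  For a 3×3 Jordan block J_3(-4): exp(t · J_3(-4)) = e^(-4t)·(I + t·N + (t^2/2)·N^2), where N is the 3×3 nilpotent shift.

After assembling e^{tJ} and conjugating by P, we get:

e^{tB} =
  [-t*exp(-4*t) + exp(-4*t), 0, -t*exp(-4*t)]
  [-t^2*exp(-4*t)/2, exp(-4*t), -t^2*exp(-4*t)/2 - t*exp(-4*t)]
  [t*exp(-4*t), 0, t*exp(-4*t) + exp(-4*t)]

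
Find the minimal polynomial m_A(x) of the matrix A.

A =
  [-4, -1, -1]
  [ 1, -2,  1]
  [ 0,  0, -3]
x^2 + 6*x + 9

The characteristic polynomial is χ_A(x) = (x + 3)^3, so the eigenvalues are known. The minimal polynomial is
  m_A(x) = Π_λ (x − λ)^{k_λ}
where k_λ is the size of the *largest* Jordan block for λ (equivalently, the smallest k with (A − λI)^k v = 0 for every generalised eigenvector v of λ).

  λ = -3: largest Jordan block has size 2, contributing (x + 3)^2

So m_A(x) = (x + 3)^2 = x^2 + 6*x + 9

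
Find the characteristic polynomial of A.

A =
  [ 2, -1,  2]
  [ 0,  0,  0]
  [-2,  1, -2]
x^3

Expanding det(x·I − A) (e.g. by cofactor expansion or by noting that A is similar to its Jordan form J, which has the same characteristic polynomial as A) gives
  χ_A(x) = x^3
which factors as x^3. The eigenvalues (with algebraic multiplicities) are λ = 0 with multiplicity 3.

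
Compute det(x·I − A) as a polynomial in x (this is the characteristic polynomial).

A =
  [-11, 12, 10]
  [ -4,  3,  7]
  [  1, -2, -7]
x^3 + 15*x^2 + 75*x + 125

Expanding det(x·I − A) (e.g. by cofactor expansion or by noting that A is similar to its Jordan form J, which has the same characteristic polynomial as A) gives
  χ_A(x) = x^3 + 15*x^2 + 75*x + 125
which factors as (x + 5)^3. The eigenvalues (with algebraic multiplicities) are λ = -5 with multiplicity 3.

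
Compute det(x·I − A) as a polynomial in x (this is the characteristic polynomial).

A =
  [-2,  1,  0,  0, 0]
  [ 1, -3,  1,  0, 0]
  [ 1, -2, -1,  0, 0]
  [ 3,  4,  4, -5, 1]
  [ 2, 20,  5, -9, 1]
x^5 + 10*x^4 + 40*x^3 + 80*x^2 + 80*x + 32

Expanding det(x·I − A) (e.g. by cofactor expansion or by noting that A is similar to its Jordan form J, which has the same characteristic polynomial as A) gives
  χ_A(x) = x^5 + 10*x^4 + 40*x^3 + 80*x^2 + 80*x + 32
which factors as (x + 2)^5. The eigenvalues (with algebraic multiplicities) are λ = -2 with multiplicity 5.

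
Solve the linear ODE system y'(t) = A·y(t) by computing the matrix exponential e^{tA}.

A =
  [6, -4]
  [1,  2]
e^{tA} =
  [2*t*exp(4*t) + exp(4*t), -4*t*exp(4*t)]
  [t*exp(4*t), -2*t*exp(4*t) + exp(4*t)]

Strategy: write A = P · J · P⁻¹ where J is a Jordan canonical form, so e^{tA} = P · e^{tJ} · P⁻¹, and e^{tJ} can be computed block-by-block.

A has Jordan form
J =
  [4, 1]
  [0, 4]
(up to reordering of blocks).

Per-block formulas:
  For a 2×2 Jordan block J_2(4): exp(t · J_2(4)) = e^(4t)·(I + t·N), where N is the 2×2 nilpotent shift.

After assembling e^{tJ} and conjugating by P, we get:

e^{tA} =
  [2*t*exp(4*t) + exp(4*t), -4*t*exp(4*t)]
  [t*exp(4*t), -2*t*exp(4*t) + exp(4*t)]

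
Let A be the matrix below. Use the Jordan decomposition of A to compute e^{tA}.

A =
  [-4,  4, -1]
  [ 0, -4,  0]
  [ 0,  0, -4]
e^{tA} =
  [exp(-4*t), 4*t*exp(-4*t), -t*exp(-4*t)]
  [0, exp(-4*t), 0]
  [0, 0, exp(-4*t)]

Strategy: write A = P · J · P⁻¹ where J is a Jordan canonical form, so e^{tA} = P · e^{tJ} · P⁻¹, and e^{tJ} can be computed block-by-block.

A has Jordan form
J =
  [-4,  1,  0]
  [ 0, -4,  0]
  [ 0,  0, -4]
(up to reordering of blocks).

Per-block formulas:
  For a 1×1 block at λ = -4: exp(t · [-4]) = [e^(-4t)].
  For a 2×2 Jordan block J_2(-4): exp(t · J_2(-4)) = e^(-4t)·(I + t·N), where N is the 2×2 nilpotent shift.

After assembling e^{tJ} and conjugating by P, we get:

e^{tA} =
  [exp(-4*t), 4*t*exp(-4*t), -t*exp(-4*t)]
  [0, exp(-4*t), 0]
  [0, 0, exp(-4*t)]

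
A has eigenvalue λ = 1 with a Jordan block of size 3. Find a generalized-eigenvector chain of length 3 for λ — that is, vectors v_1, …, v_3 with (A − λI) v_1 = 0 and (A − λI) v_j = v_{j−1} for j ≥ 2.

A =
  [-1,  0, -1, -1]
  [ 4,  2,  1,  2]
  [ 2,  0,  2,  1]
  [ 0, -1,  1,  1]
A Jordan chain for λ = 1 of length 3:
v_1 = (2, -2, -2, -2)ᵀ
v_2 = (-2, 4, 2, 0)ᵀ
v_3 = (1, 0, 0, 0)ᵀ

Let N = A − (1)·I. We want v_3 with N^3 v_3 = 0 but N^2 v_3 ≠ 0; then v_{j-1} := N · v_j for j = 3, …, 2.

Pick v_3 = (1, 0, 0, 0)ᵀ.
Then v_2 = N · v_3 = (-2, 4, 2, 0)ᵀ.
Then v_1 = N · v_2 = (2, -2, -2, -2)ᵀ.

Sanity check: (A − (1)·I) v_1 = (0, 0, 0, 0)ᵀ = 0. ✓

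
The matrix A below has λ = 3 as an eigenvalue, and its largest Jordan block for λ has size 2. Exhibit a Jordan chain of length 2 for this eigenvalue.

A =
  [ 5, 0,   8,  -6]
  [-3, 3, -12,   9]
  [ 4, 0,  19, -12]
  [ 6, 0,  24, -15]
A Jordan chain for λ = 3 of length 2:
v_1 = (2, -3, 4, 6)ᵀ
v_2 = (1, 0, 0, 0)ᵀ

Let N = A − (3)·I. We want v_2 with N^2 v_2 = 0 but N^1 v_2 ≠ 0; then v_{j-1} := N · v_j for j = 2, …, 2.

Pick v_2 = (1, 0, 0, 0)ᵀ.
Then v_1 = N · v_2 = (2, -3, 4, 6)ᵀ.

Sanity check: (A − (3)·I) v_1 = (0, 0, 0, 0)ᵀ = 0. ✓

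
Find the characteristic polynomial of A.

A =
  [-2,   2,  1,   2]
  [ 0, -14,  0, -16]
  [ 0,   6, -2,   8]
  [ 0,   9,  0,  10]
x^4 + 8*x^3 + 24*x^2 + 32*x + 16

Expanding det(x·I − A) (e.g. by cofactor expansion or by noting that A is similar to its Jordan form J, which has the same characteristic polynomial as A) gives
  χ_A(x) = x^4 + 8*x^3 + 24*x^2 + 32*x + 16
which factors as (x + 2)^4. The eigenvalues (with algebraic multiplicities) are λ = -2 with multiplicity 4.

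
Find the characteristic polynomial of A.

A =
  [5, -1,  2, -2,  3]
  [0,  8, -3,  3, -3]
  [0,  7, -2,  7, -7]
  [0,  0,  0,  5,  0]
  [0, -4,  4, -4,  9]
x^5 - 25*x^4 + 250*x^3 - 1250*x^2 + 3125*x - 3125

Expanding det(x·I − A) (e.g. by cofactor expansion or by noting that A is similar to its Jordan form J, which has the same characteristic polynomial as A) gives
  χ_A(x) = x^5 - 25*x^4 + 250*x^3 - 1250*x^2 + 3125*x - 3125
which factors as (x - 5)^5. The eigenvalues (with algebraic multiplicities) are λ = 5 with multiplicity 5.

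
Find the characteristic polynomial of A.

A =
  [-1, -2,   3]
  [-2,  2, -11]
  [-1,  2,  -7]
x^3 + 6*x^2 + 12*x + 8

Expanding det(x·I − A) (e.g. by cofactor expansion or by noting that A is similar to its Jordan form J, which has the same characteristic polynomial as A) gives
  χ_A(x) = x^3 + 6*x^2 + 12*x + 8
which factors as (x + 2)^3. The eigenvalues (with algebraic multiplicities) are λ = -2 with multiplicity 3.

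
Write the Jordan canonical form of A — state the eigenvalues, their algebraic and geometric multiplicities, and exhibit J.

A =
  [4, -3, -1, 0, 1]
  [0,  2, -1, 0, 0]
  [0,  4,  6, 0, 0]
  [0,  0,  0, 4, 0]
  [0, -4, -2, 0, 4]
J_3(4) ⊕ J_1(4) ⊕ J_1(4)

The characteristic polynomial is
  det(x·I − A) = x^5 - 20*x^4 + 160*x^3 - 640*x^2 + 1280*x - 1024 = (x - 4)^5

Eigenvalues and multiplicities (the geometric multiplicity of λ is n − rank(A − λI), which equals the number of Jordan blocks for λ):
  λ = 4: algebraic multiplicity = 5, geometric multiplicity = 3

Determining the block sizes for each eigenvalue:
  λ = 4: with am = 5 and gm = 3, the partition is not yet determined (e.g. several partitions of 5 into 3 parts exist). Let N = A − (4)·I. Computing rank(N^1) = 2, rank(N^2) = 1, rank(N^3) = 0; the number of blocks of size ≥ j is rank(N^{j−1}) − rank(N^j), giving [3, 1, 1]. So we have 1 block(s) of size 3, 2 block(s) of size 1 → block sizes [3, 1, 1]

Assembling the blocks gives a Jordan form
J =
  [4, 1, 0, 0, 0]
  [0, 4, 1, 0, 0]
  [0, 0, 4, 0, 0]
  [0, 0, 0, 4, 0]
  [0, 0, 0, 0, 4]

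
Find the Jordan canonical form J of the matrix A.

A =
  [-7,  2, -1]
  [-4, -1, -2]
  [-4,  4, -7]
J_2(-5) ⊕ J_1(-5)

The characteristic polynomial is
  det(x·I − A) = x^3 + 15*x^2 + 75*x + 125 = (x + 5)^3

Eigenvalues and multiplicities (the geometric multiplicity of λ is n − rank(A − λI), which equals the number of Jordan blocks for λ):
  λ = -5: algebraic multiplicity = 3, geometric multiplicity = 2

Determining the block sizes for each eigenvalue:
  λ = -5: 2 blocks summing to 3 forces exactly one block of size 2 and the rest size 1 → block sizes [2, 1]

Assembling the blocks gives a Jordan form
J =
  [-5,  1,  0]
  [ 0, -5,  0]
  [ 0,  0, -5]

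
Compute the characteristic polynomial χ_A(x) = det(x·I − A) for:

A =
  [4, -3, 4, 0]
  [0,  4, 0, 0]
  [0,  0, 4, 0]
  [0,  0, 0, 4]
x^4 - 16*x^3 + 96*x^2 - 256*x + 256

Expanding det(x·I − A) (e.g. by cofactor expansion or by noting that A is similar to its Jordan form J, which has the same characteristic polynomial as A) gives
  χ_A(x) = x^4 - 16*x^3 + 96*x^2 - 256*x + 256
which factors as (x - 4)^4. The eigenvalues (with algebraic multiplicities) are λ = 4 with multiplicity 4.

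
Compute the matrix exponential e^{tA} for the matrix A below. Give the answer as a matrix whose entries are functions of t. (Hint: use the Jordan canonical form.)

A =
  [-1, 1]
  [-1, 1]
e^{tA} =
  [1 - t, t]
  [-t, t + 1]

Strategy: write A = P · J · P⁻¹ where J is a Jordan canonical form, so e^{tA} = P · e^{tJ} · P⁻¹, and e^{tJ} can be computed block-by-block.

A has Jordan form
J =
  [0, 1]
  [0, 0]
(up to reordering of blocks).

Per-block formulas:
  For a 2×2 Jordan block J_2(0): exp(t · J_2(0)) = e^(0t)·(I + t·N), where N is the 2×2 nilpotent shift.

After assembling e^{tJ} and conjugating by P, we get:

e^{tA} =
  [1 - t, t]
  [-t, t + 1]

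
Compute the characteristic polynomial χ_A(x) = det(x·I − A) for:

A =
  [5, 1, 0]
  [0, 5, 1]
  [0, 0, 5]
x^3 - 15*x^2 + 75*x - 125

Expanding det(x·I − A) (e.g. by cofactor expansion or by noting that A is similar to its Jordan form J, which has the same characteristic polynomial as A) gives
  χ_A(x) = x^3 - 15*x^2 + 75*x - 125
which factors as (x - 5)^3. The eigenvalues (with algebraic multiplicities) are λ = 5 with multiplicity 3.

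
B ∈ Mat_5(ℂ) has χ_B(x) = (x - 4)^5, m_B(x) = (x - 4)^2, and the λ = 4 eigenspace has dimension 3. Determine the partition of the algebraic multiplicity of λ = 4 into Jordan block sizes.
Block sizes for λ = 4: [2, 2, 1]

Step 1 — from the characteristic polynomial, algebraic multiplicity of λ = 4 is 5. From dim ker(B − (4)·I) = 3, there are exactly 3 Jordan blocks for λ = 4.
Step 2 — from the minimal polynomial, the factor (x − 4)^2 tells us the largest block for λ = 4 has size 2.
Step 3 — with total size 5, 3 blocks, and largest block 2, the block sizes (in nonincreasing order) are [2, 2, 1].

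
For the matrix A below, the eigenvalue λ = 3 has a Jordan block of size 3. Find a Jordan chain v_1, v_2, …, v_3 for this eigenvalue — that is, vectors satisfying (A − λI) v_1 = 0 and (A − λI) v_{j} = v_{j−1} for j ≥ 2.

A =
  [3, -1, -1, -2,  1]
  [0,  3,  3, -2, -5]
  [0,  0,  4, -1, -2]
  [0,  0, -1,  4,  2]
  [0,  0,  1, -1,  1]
A Jordan chain for λ = 3 of length 3:
v_1 = (-1, 0, 0, 0, 0)ᵀ
v_2 = (-1, 3, 1, -1, 1)ᵀ
v_3 = (0, 0, 1, 0, 0)ᵀ

Let N = A − (3)·I. We want v_3 with N^3 v_3 = 0 but N^2 v_3 ≠ 0; then v_{j-1} := N · v_j for j = 3, …, 2.

Pick v_3 = (0, 0, 1, 0, 0)ᵀ.
Then v_2 = N · v_3 = (-1, 3, 1, -1, 1)ᵀ.
Then v_1 = N · v_2 = (-1, 0, 0, 0, 0)ᵀ.

Sanity check: (A − (3)·I) v_1 = (0, 0, 0, 0, 0)ᵀ = 0. ✓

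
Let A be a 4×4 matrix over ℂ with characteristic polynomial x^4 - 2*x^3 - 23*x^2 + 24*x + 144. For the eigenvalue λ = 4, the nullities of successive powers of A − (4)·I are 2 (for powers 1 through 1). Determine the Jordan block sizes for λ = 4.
Block sizes for λ = 4: [1, 1]

From the dimensions of kernels of powers, the number of Jordan blocks of size at least j is d_j − d_{j−1} where d_j = dim ker(N^j) (with d_0 = 0). Computing the differences gives [2].
The number of blocks of size exactly k is (#blocks of size ≥ k) − (#blocks of size ≥ k + 1), so the partition is: 2 block(s) of size 1.
In nonincreasing order the block sizes are [1, 1].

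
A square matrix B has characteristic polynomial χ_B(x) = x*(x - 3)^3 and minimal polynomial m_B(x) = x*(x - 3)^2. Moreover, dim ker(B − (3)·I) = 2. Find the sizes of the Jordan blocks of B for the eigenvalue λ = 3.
Block sizes for λ = 3: [2, 1]

Step 1 — from the characteristic polynomial, algebraic multiplicity of λ = 3 is 3. From dim ker(B − (3)·I) = 2, there are exactly 2 Jordan blocks for λ = 3.
Step 2 — from the minimal polynomial, the factor (x − 3)^2 tells us the largest block for λ = 3 has size 2.
Step 3 — with total size 3, 2 blocks, and largest block 2, the block sizes (in nonincreasing order) are [2, 1].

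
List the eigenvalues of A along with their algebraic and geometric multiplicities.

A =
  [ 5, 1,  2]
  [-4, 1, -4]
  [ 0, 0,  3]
λ = 3: alg = 3, geom = 2

Step 1 — factor the characteristic polynomial to read off the algebraic multiplicities:
  χ_A(x) = (x - 3)^3

Step 2 — compute geometric multiplicities via the rank-nullity identity g(λ) = n − rank(A − λI):
  rank(A − (3)·I) = 1, so dim ker(A − (3)·I) = n − 1 = 2

Summary:
  λ = 3: algebraic multiplicity = 3, geometric multiplicity = 2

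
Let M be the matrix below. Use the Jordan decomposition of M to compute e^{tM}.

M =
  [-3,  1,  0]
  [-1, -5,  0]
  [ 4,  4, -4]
e^{tM} =
  [t*exp(-4*t) + exp(-4*t), t*exp(-4*t), 0]
  [-t*exp(-4*t), -t*exp(-4*t) + exp(-4*t), 0]
  [4*t*exp(-4*t), 4*t*exp(-4*t), exp(-4*t)]

Strategy: write M = P · J · P⁻¹ where J is a Jordan canonical form, so e^{tM} = P · e^{tJ} · P⁻¹, and e^{tJ} can be computed block-by-block.

M has Jordan form
J =
  [-4,  1,  0]
  [ 0, -4,  0]
  [ 0,  0, -4]
(up to reordering of blocks).

Per-block formulas:
  For a 2×2 Jordan block J_2(-4): exp(t · J_2(-4)) = e^(-4t)·(I + t·N), where N is the 2×2 nilpotent shift.
  For a 1×1 block at λ = -4: exp(t · [-4]) = [e^(-4t)].

After assembling e^{tJ} and conjugating by P, we get:

e^{tM} =
  [t*exp(-4*t) + exp(-4*t), t*exp(-4*t), 0]
  [-t*exp(-4*t), -t*exp(-4*t) + exp(-4*t), 0]
  [4*t*exp(-4*t), 4*t*exp(-4*t), exp(-4*t)]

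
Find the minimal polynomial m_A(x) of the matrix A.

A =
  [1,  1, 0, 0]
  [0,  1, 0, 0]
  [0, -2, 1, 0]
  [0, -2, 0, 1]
x^2 - 2*x + 1

The characteristic polynomial is χ_A(x) = (x - 1)^4, so the eigenvalues are known. The minimal polynomial is
  m_A(x) = Π_λ (x − λ)^{k_λ}
where k_λ is the size of the *largest* Jordan block for λ (equivalently, the smallest k with (A − λI)^k v = 0 for every generalised eigenvector v of λ).

  λ = 1: largest Jordan block has size 2, contributing (x − 1)^2

So m_A(x) = (x - 1)^2 = x^2 - 2*x + 1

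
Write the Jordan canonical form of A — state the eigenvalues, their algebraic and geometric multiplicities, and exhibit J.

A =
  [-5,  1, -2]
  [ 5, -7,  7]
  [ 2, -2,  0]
J_3(-4)

The characteristic polynomial is
  det(x·I − A) = x^3 + 12*x^2 + 48*x + 64 = (x + 4)^3

Eigenvalues and multiplicities (the geometric multiplicity of λ is n − rank(A − λI), which equals the number of Jordan blocks for λ):
  λ = -4: algebraic multiplicity = 3, geometric multiplicity = 1

Determining the block sizes for each eigenvalue:
  λ = -4: one block (gm = 1), so the single block has size am = 3 → block sizes [3]

Assembling the blocks gives a Jordan form
J =
  [-4,  1,  0]
  [ 0, -4,  1]
  [ 0,  0, -4]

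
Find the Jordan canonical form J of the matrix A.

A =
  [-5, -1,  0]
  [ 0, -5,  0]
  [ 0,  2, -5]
J_2(-5) ⊕ J_1(-5)

The characteristic polynomial is
  det(x·I − A) = x^3 + 15*x^2 + 75*x + 125 = (x + 5)^3

Eigenvalues and multiplicities (the geometric multiplicity of λ is n − rank(A − λI), which equals the number of Jordan blocks for λ):
  λ = -5: algebraic multiplicity = 3, geometric multiplicity = 2

Determining the block sizes for each eigenvalue:
  λ = -5: 2 blocks summing to 3 forces exactly one block of size 2 and the rest size 1 → block sizes [2, 1]

Assembling the blocks gives a Jordan form
J =
  [-5,  1,  0]
  [ 0, -5,  0]
  [ 0,  0, -5]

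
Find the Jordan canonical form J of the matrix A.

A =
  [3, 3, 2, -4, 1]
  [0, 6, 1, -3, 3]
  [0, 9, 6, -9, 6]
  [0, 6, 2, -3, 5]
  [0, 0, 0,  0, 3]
J_3(3) ⊕ J_2(3)

The characteristic polynomial is
  det(x·I − A) = x^5 - 15*x^4 + 90*x^3 - 270*x^2 + 405*x - 243 = (x - 3)^5

Eigenvalues and multiplicities (the geometric multiplicity of λ is n − rank(A − λI), which equals the number of Jordan blocks for λ):
  λ = 3: algebraic multiplicity = 5, geometric multiplicity = 2

Determining the block sizes for each eigenvalue:
  λ = 3: with am = 5 and gm = 2, the partition is not yet determined (e.g. several partitions of 5 into 2 parts exist). Let N = A − (3)·I. Computing rank(N^1) = 3, rank(N^2) = 1, rank(N^3) = 0; the number of blocks of size ≥ j is rank(N^{j−1}) − rank(N^j), giving [2, 2, 1]. So we have 1 block(s) of size 3, 1 block(s) of size 2 → block sizes [3, 2]

Assembling the blocks gives a Jordan form
J =
  [3, 1, 0, 0, 0]
  [0, 3, 1, 0, 0]
  [0, 0, 3, 0, 0]
  [0, 0, 0, 3, 1]
  [0, 0, 0, 0, 3]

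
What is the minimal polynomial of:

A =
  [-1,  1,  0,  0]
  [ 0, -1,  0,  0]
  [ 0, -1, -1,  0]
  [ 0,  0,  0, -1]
x^2 + 2*x + 1

The characteristic polynomial is χ_A(x) = (x + 1)^4, so the eigenvalues are known. The minimal polynomial is
  m_A(x) = Π_λ (x − λ)^{k_λ}
where k_λ is the size of the *largest* Jordan block for λ (equivalently, the smallest k with (A − λI)^k v = 0 for every generalised eigenvector v of λ).

  λ = -1: largest Jordan block has size 2, contributing (x + 1)^2

So m_A(x) = (x + 1)^2 = x^2 + 2*x + 1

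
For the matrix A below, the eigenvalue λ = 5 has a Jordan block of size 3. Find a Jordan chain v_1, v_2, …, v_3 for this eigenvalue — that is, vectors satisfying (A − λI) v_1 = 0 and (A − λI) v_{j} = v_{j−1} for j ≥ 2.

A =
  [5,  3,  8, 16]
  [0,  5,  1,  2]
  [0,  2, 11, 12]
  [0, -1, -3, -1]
A Jordan chain for λ = 5 of length 3:
v_1 = (3, 0, 2, -1)ᵀ
v_2 = (8, 1, 6, -3)ᵀ
v_3 = (0, 0, 1, 0)ᵀ

Let N = A − (5)·I. We want v_3 with N^3 v_3 = 0 but N^2 v_3 ≠ 0; then v_{j-1} := N · v_j for j = 3, …, 2.

Pick v_3 = (0, 0, 1, 0)ᵀ.
Then v_2 = N · v_3 = (8, 1, 6, -3)ᵀ.
Then v_1 = N · v_2 = (3, 0, 2, -1)ᵀ.

Sanity check: (A − (5)·I) v_1 = (0, 0, 0, 0)ᵀ = 0. ✓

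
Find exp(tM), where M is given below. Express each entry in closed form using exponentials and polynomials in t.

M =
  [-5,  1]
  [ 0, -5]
e^{tM} =
  [exp(-5*t), t*exp(-5*t)]
  [0, exp(-5*t)]

Strategy: write M = P · J · P⁻¹ where J is a Jordan canonical form, so e^{tM} = P · e^{tJ} · P⁻¹, and e^{tJ} can be computed block-by-block.

M has Jordan form
J =
  [-5,  1]
  [ 0, -5]
(up to reordering of blocks).

Per-block formulas:
  For a 2×2 Jordan block J_2(-5): exp(t · J_2(-5)) = e^(-5t)·(I + t·N), where N is the 2×2 nilpotent shift.

After assembling e^{tJ} and conjugating by P, we get:

e^{tM} =
  [exp(-5*t), t*exp(-5*t)]
  [0, exp(-5*t)]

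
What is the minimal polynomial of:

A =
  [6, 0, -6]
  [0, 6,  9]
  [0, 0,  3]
x^2 - 9*x + 18

The characteristic polynomial is χ_A(x) = (x - 6)^2*(x - 3), so the eigenvalues are known. The minimal polynomial is
  m_A(x) = Π_λ (x − λ)^{k_λ}
where k_λ is the size of the *largest* Jordan block for λ (equivalently, the smallest k with (A − λI)^k v = 0 for every generalised eigenvector v of λ).

  λ = 3: largest Jordan block has size 1, contributing (x − 3)
  λ = 6: largest Jordan block has size 1, contributing (x − 6)

So m_A(x) = (x - 6)*(x - 3) = x^2 - 9*x + 18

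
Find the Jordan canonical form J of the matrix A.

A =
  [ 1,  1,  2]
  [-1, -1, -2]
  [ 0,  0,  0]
J_2(0) ⊕ J_1(0)

The characteristic polynomial is
  det(x·I − A) = x^3

Eigenvalues and multiplicities (the geometric multiplicity of λ is n − rank(A − λI), which equals the number of Jordan blocks for λ):
  λ = 0: algebraic multiplicity = 3, geometric multiplicity = 2

Determining the block sizes for each eigenvalue:
  λ = 0: 2 blocks summing to 3 forces exactly one block of size 2 and the rest size 1 → block sizes [2, 1]

Assembling the blocks gives a Jordan form
J =
  [0, 1, 0]
  [0, 0, 0]
  [0, 0, 0]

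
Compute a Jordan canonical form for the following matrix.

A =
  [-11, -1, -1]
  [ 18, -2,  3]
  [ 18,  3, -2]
J_2(-5) ⊕ J_1(-5)

The characteristic polynomial is
  det(x·I − A) = x^3 + 15*x^2 + 75*x + 125 = (x + 5)^3

Eigenvalues and multiplicities (the geometric multiplicity of λ is n − rank(A − λI), which equals the number of Jordan blocks for λ):
  λ = -5: algebraic multiplicity = 3, geometric multiplicity = 2

Determining the block sizes for each eigenvalue:
  λ = -5: 2 blocks summing to 3 forces exactly one block of size 2 and the rest size 1 → block sizes [2, 1]

Assembling the blocks gives a Jordan form
J =
  [-5,  1,  0]
  [ 0, -5,  0]
  [ 0,  0, -5]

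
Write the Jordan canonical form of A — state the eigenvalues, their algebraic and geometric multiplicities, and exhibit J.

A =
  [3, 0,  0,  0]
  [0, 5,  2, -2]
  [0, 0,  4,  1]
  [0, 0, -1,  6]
J_1(3) ⊕ J_2(5) ⊕ J_1(5)

The characteristic polynomial is
  det(x·I − A) = x^4 - 18*x^3 + 120*x^2 - 350*x + 375 = (x - 5)^3*(x - 3)

Eigenvalues and multiplicities (the geometric multiplicity of λ is n − rank(A − λI), which equals the number of Jordan blocks for λ):
  λ = 3: algebraic multiplicity = 1, geometric multiplicity = 1
  λ = 5: algebraic multiplicity = 3, geometric multiplicity = 2

Determining the block sizes for each eigenvalue:
  λ = 3: one block (gm = 1), so the single block has size am = 1 → block sizes [1]
  λ = 5: 2 blocks summing to 3 forces exactly one block of size 2 and the rest size 1 → block sizes [2, 1]

Assembling the blocks gives a Jordan form
J =
  [3, 0, 0, 0]
  [0, 5, 1, 0]
  [0, 0, 5, 0]
  [0, 0, 0, 5]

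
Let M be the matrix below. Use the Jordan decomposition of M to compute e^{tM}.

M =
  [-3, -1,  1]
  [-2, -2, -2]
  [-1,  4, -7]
e^{tM} =
  [t^2*exp(-4*t) + t*exp(-4*t) + exp(-4*t), t^2*exp(-4*t)/2 - t*exp(-4*t), t*exp(-4*t)]
  [-2*t^2*exp(-4*t) - 2*t*exp(-4*t), -t^2*exp(-4*t) + 2*t*exp(-4*t) + exp(-4*t), -2*t*exp(-4*t)]
  [-3*t^2*exp(-4*t) - t*exp(-4*t), -3*t^2*exp(-4*t)/2 + 4*t*exp(-4*t), -3*t*exp(-4*t) + exp(-4*t)]

Strategy: write M = P · J · P⁻¹ where J is a Jordan canonical form, so e^{tM} = P · e^{tJ} · P⁻¹, and e^{tJ} can be computed block-by-block.

M has Jordan form
J =
  [-4,  1,  0]
  [ 0, -4,  1]
  [ 0,  0, -4]
(up to reordering of blocks).

Per-block formulas:
  For a 3×3 Jordan block J_3(-4): exp(t · J_3(-4)) = e^(-4t)·(I + t·N + (t^2/2)·N^2), where N is the 3×3 nilpotent shift.

After assembling e^{tJ} and conjugating by P, we get:

e^{tM} =
  [t^2*exp(-4*t) + t*exp(-4*t) + exp(-4*t), t^2*exp(-4*t)/2 - t*exp(-4*t), t*exp(-4*t)]
  [-2*t^2*exp(-4*t) - 2*t*exp(-4*t), -t^2*exp(-4*t) + 2*t*exp(-4*t) + exp(-4*t), -2*t*exp(-4*t)]
  [-3*t^2*exp(-4*t) - t*exp(-4*t), -3*t^2*exp(-4*t)/2 + 4*t*exp(-4*t), -3*t*exp(-4*t) + exp(-4*t)]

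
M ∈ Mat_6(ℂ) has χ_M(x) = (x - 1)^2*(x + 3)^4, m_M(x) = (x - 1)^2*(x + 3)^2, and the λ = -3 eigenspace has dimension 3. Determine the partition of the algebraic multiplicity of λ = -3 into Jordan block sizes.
Block sizes for λ = -3: [2, 1, 1]

Step 1 — from the characteristic polynomial, algebraic multiplicity of λ = -3 is 4. From dim ker(M − (-3)·I) = 3, there are exactly 3 Jordan blocks for λ = -3.
Step 2 — from the minimal polynomial, the factor (x + 3)^2 tells us the largest block for λ = -3 has size 2.
Step 3 — with total size 4, 3 blocks, and largest block 2, the block sizes (in nonincreasing order) are [2, 1, 1].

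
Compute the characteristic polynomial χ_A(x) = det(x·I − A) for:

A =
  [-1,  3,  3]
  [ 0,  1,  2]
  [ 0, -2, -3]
x^3 + 3*x^2 + 3*x + 1

Expanding det(x·I − A) (e.g. by cofactor expansion or by noting that A is similar to its Jordan form J, which has the same characteristic polynomial as A) gives
  χ_A(x) = x^3 + 3*x^2 + 3*x + 1
which factors as (x + 1)^3. The eigenvalues (with algebraic multiplicities) are λ = -1 with multiplicity 3.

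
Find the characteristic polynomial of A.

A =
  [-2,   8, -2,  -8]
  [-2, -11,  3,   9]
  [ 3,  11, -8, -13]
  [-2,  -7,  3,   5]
x^4 + 16*x^3 + 96*x^2 + 256*x + 256

Expanding det(x·I − A) (e.g. by cofactor expansion or by noting that A is similar to its Jordan form J, which has the same characteristic polynomial as A) gives
  χ_A(x) = x^4 + 16*x^3 + 96*x^2 + 256*x + 256
which factors as (x + 4)^4. The eigenvalues (with algebraic multiplicities) are λ = -4 with multiplicity 4.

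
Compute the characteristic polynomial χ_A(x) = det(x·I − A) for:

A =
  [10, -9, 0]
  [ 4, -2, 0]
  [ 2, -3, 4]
x^3 - 12*x^2 + 48*x - 64

Expanding det(x·I − A) (e.g. by cofactor expansion or by noting that A is similar to its Jordan form J, which has the same characteristic polynomial as A) gives
  χ_A(x) = x^3 - 12*x^2 + 48*x - 64
which factors as (x - 4)^3. The eigenvalues (with algebraic multiplicities) are λ = 4 with multiplicity 3.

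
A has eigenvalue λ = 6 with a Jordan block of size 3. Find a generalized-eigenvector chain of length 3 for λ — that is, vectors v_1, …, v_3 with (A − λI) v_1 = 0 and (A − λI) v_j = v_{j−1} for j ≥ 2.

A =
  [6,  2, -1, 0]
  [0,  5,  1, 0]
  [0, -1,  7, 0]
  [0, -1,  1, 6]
A Jordan chain for λ = 6 of length 3:
v_1 = (-1, 0, 0, 0)ᵀ
v_2 = (2, -1, -1, -1)ᵀ
v_3 = (0, 1, 0, 0)ᵀ

Let N = A − (6)·I. We want v_3 with N^3 v_3 = 0 but N^2 v_3 ≠ 0; then v_{j-1} := N · v_j for j = 3, …, 2.

Pick v_3 = (0, 1, 0, 0)ᵀ.
Then v_2 = N · v_3 = (2, -1, -1, -1)ᵀ.
Then v_1 = N · v_2 = (-1, 0, 0, 0)ᵀ.

Sanity check: (A − (6)·I) v_1 = (0, 0, 0, 0)ᵀ = 0. ✓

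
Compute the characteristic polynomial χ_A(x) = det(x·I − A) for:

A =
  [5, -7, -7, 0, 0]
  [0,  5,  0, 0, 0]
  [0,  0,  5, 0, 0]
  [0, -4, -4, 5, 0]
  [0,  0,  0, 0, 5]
x^5 - 25*x^4 + 250*x^3 - 1250*x^2 + 3125*x - 3125

Expanding det(x·I − A) (e.g. by cofactor expansion or by noting that A is similar to its Jordan form J, which has the same characteristic polynomial as A) gives
  χ_A(x) = x^5 - 25*x^4 + 250*x^3 - 1250*x^2 + 3125*x - 3125
which factors as (x - 5)^5. The eigenvalues (with algebraic multiplicities) are λ = 5 with multiplicity 5.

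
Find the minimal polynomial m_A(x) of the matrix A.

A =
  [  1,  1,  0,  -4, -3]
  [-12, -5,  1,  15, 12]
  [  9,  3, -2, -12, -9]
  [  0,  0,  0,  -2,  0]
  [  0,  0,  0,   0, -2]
x^3 + 6*x^2 + 12*x + 8

The characteristic polynomial is χ_A(x) = (x + 2)^5, so the eigenvalues are known. The minimal polynomial is
  m_A(x) = Π_λ (x − λ)^{k_λ}
where k_λ is the size of the *largest* Jordan block for λ (equivalently, the smallest k with (A − λI)^k v = 0 for every generalised eigenvector v of λ).

  λ = -2: largest Jordan block has size 3, contributing (x + 2)^3

So m_A(x) = (x + 2)^3 = x^3 + 6*x^2 + 12*x + 8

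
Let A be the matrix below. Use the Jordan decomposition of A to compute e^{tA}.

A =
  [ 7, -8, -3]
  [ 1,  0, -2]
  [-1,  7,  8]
e^{tA} =
  [-t^2*exp(5*t)/2 + 2*t*exp(5*t) + exp(5*t), 3*t^2*exp(5*t)/2 - 8*t*exp(5*t), t^2*exp(5*t)/2 - 3*t*exp(5*t)]
  [-t^2*exp(5*t)/2 + t*exp(5*t), 3*t^2*exp(5*t)/2 - 5*t*exp(5*t) + exp(5*t), t^2*exp(5*t)/2 - 2*t*exp(5*t)]
  [t^2*exp(5*t) - t*exp(5*t), -3*t^2*exp(5*t) + 7*t*exp(5*t), -t^2*exp(5*t) + 3*t*exp(5*t) + exp(5*t)]

Strategy: write A = P · J · P⁻¹ where J is a Jordan canonical form, so e^{tA} = P · e^{tJ} · P⁻¹, and e^{tJ} can be computed block-by-block.

A has Jordan form
J =
  [5, 1, 0]
  [0, 5, 1]
  [0, 0, 5]
(up to reordering of blocks).

Per-block formulas:
  For a 3×3 Jordan block J_3(5): exp(t · J_3(5)) = e^(5t)·(I + t·N + (t^2/2)·N^2), where N is the 3×3 nilpotent shift.

After assembling e^{tJ} and conjugating by P, we get:

e^{tA} =
  [-t^2*exp(5*t)/2 + 2*t*exp(5*t) + exp(5*t), 3*t^2*exp(5*t)/2 - 8*t*exp(5*t), t^2*exp(5*t)/2 - 3*t*exp(5*t)]
  [-t^2*exp(5*t)/2 + t*exp(5*t), 3*t^2*exp(5*t)/2 - 5*t*exp(5*t) + exp(5*t), t^2*exp(5*t)/2 - 2*t*exp(5*t)]
  [t^2*exp(5*t) - t*exp(5*t), -3*t^2*exp(5*t) + 7*t*exp(5*t), -t^2*exp(5*t) + 3*t*exp(5*t) + exp(5*t)]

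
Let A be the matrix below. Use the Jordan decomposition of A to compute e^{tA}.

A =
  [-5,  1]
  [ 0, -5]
e^{tA} =
  [exp(-5*t), t*exp(-5*t)]
  [0, exp(-5*t)]

Strategy: write A = P · J · P⁻¹ where J is a Jordan canonical form, so e^{tA} = P · e^{tJ} · P⁻¹, and e^{tJ} can be computed block-by-block.

A has Jordan form
J =
  [-5,  1]
  [ 0, -5]
(up to reordering of blocks).

Per-block formulas:
  For a 2×2 Jordan block J_2(-5): exp(t · J_2(-5)) = e^(-5t)·(I + t·N), where N is the 2×2 nilpotent shift.

After assembling e^{tJ} and conjugating by P, we get:

e^{tA} =
  [exp(-5*t), t*exp(-5*t)]
  [0, exp(-5*t)]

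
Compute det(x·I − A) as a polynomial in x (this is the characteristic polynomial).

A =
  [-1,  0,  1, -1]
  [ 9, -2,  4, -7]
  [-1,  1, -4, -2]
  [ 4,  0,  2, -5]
x^4 + 12*x^3 + 54*x^2 + 108*x + 81

Expanding det(x·I − A) (e.g. by cofactor expansion or by noting that A is similar to its Jordan form J, which has the same characteristic polynomial as A) gives
  χ_A(x) = x^4 + 12*x^3 + 54*x^2 + 108*x + 81
which factors as (x + 3)^4. The eigenvalues (with algebraic multiplicities) are λ = -3 with multiplicity 4.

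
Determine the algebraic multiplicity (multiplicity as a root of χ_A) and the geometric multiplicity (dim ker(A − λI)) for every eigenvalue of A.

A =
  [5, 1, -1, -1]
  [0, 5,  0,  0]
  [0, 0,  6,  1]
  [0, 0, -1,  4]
λ = 5: alg = 4, geom = 2

Step 1 — factor the characteristic polynomial to read off the algebraic multiplicities:
  χ_A(x) = (x - 5)^4

Step 2 — compute geometric multiplicities via the rank-nullity identity g(λ) = n − rank(A − λI):
  rank(A − (5)·I) = 2, so dim ker(A − (5)·I) = n − 2 = 2

Summary:
  λ = 5: algebraic multiplicity = 4, geometric multiplicity = 2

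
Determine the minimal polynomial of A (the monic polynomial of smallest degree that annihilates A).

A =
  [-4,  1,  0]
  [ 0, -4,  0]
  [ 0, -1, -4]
x^2 + 8*x + 16

The characteristic polynomial is χ_A(x) = (x + 4)^3, so the eigenvalues are known. The minimal polynomial is
  m_A(x) = Π_λ (x − λ)^{k_λ}
where k_λ is the size of the *largest* Jordan block for λ (equivalently, the smallest k with (A − λI)^k v = 0 for every generalised eigenvector v of λ).

  λ = -4: largest Jordan block has size 2, contributing (x + 4)^2

So m_A(x) = (x + 4)^2 = x^2 + 8*x + 16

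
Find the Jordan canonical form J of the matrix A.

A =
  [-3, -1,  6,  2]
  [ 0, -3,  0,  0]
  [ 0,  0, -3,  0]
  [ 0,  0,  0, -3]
J_2(-3) ⊕ J_1(-3) ⊕ J_1(-3)

The characteristic polynomial is
  det(x·I − A) = x^4 + 12*x^3 + 54*x^2 + 108*x + 81 = (x + 3)^4

Eigenvalues and multiplicities (the geometric multiplicity of λ is n − rank(A − λI), which equals the number of Jordan blocks for λ):
  λ = -3: algebraic multiplicity = 4, geometric multiplicity = 3

Determining the block sizes for each eigenvalue:
  λ = -3: 3 blocks summing to 4 forces exactly one block of size 2 and the rest size 1 → block sizes [2, 1, 1]

Assembling the blocks gives a Jordan form
J =
  [-3,  1,  0,  0]
  [ 0, -3,  0,  0]
  [ 0,  0, -3,  0]
  [ 0,  0,  0, -3]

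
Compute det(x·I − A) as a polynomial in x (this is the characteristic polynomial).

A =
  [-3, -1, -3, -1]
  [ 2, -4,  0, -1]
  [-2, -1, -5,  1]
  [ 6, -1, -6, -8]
x^4 + 20*x^3 + 150*x^2 + 500*x + 625

Expanding det(x·I − A) (e.g. by cofactor expansion or by noting that A is similar to its Jordan form J, which has the same characteristic polynomial as A) gives
  χ_A(x) = x^4 + 20*x^3 + 150*x^2 + 500*x + 625
which factors as (x + 5)^4. The eigenvalues (with algebraic multiplicities) are λ = -5 with multiplicity 4.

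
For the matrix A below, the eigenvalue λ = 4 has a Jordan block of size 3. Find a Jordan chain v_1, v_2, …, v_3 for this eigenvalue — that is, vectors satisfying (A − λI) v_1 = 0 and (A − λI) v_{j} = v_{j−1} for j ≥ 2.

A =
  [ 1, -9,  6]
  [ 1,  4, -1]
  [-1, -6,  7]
A Jordan chain for λ = 4 of length 3:
v_1 = (-6, -2, -6)ᵀ
v_2 = (-3, 1, -1)ᵀ
v_3 = (1, 0, 0)ᵀ

Let N = A − (4)·I. We want v_3 with N^3 v_3 = 0 but N^2 v_3 ≠ 0; then v_{j-1} := N · v_j for j = 3, …, 2.

Pick v_3 = (1, 0, 0)ᵀ.
Then v_2 = N · v_3 = (-3, 1, -1)ᵀ.
Then v_1 = N · v_2 = (-6, -2, -6)ᵀ.

Sanity check: (A − (4)·I) v_1 = (0, 0, 0)ᵀ = 0. ✓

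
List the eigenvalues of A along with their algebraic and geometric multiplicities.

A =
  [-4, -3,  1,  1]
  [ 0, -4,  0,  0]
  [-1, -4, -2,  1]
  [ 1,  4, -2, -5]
λ = -4: alg = 3, geom = 2; λ = -3: alg = 1, geom = 1

Step 1 — factor the characteristic polynomial to read off the algebraic multiplicities:
  χ_A(x) = (x + 3)*(x + 4)^3

Step 2 — compute geometric multiplicities via the rank-nullity identity g(λ) = n − rank(A − λI):
  rank(A − (-4)·I) = 2, so dim ker(A − (-4)·I) = n − 2 = 2
  rank(A − (-3)·I) = 3, so dim ker(A − (-3)·I) = n − 3 = 1

Summary:
  λ = -4: algebraic multiplicity = 3, geometric multiplicity = 2
  λ = -3: algebraic multiplicity = 1, geometric multiplicity = 1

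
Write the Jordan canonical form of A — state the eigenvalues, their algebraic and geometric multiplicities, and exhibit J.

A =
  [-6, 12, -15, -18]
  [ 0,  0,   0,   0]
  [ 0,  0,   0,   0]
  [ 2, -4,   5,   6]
J_2(0) ⊕ J_1(0) ⊕ J_1(0)

The characteristic polynomial is
  det(x·I − A) = x^4

Eigenvalues and multiplicities (the geometric multiplicity of λ is n − rank(A − λI), which equals the number of Jordan blocks for λ):
  λ = 0: algebraic multiplicity = 4, geometric multiplicity = 3

Determining the block sizes for each eigenvalue:
  λ = 0: 3 blocks summing to 4 forces exactly one block of size 2 and the rest size 1 → block sizes [2, 1, 1]

Assembling the blocks gives a Jordan form
J =
  [0, 1, 0, 0]
  [0, 0, 0, 0]
  [0, 0, 0, 0]
  [0, 0, 0, 0]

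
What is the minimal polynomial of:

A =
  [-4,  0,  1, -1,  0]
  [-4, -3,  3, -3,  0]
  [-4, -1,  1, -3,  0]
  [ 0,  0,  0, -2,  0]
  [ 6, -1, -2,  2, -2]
x^3 + 6*x^2 + 12*x + 8

The characteristic polynomial is χ_A(x) = (x + 2)^5, so the eigenvalues are known. The minimal polynomial is
  m_A(x) = Π_λ (x − λ)^{k_λ}
where k_λ is the size of the *largest* Jordan block for λ (equivalently, the smallest k with (A − λI)^k v = 0 for every generalised eigenvector v of λ).

  λ = -2: largest Jordan block has size 3, contributing (x + 2)^3

So m_A(x) = (x + 2)^3 = x^3 + 6*x^2 + 12*x + 8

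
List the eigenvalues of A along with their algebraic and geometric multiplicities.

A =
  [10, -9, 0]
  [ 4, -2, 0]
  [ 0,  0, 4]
λ = 4: alg = 3, geom = 2

Step 1 — factor the characteristic polynomial to read off the algebraic multiplicities:
  χ_A(x) = (x - 4)^3

Step 2 — compute geometric multiplicities via the rank-nullity identity g(λ) = n − rank(A − λI):
  rank(A − (4)·I) = 1, so dim ker(A − (4)·I) = n − 1 = 2

Summary:
  λ = 4: algebraic multiplicity = 3, geometric multiplicity = 2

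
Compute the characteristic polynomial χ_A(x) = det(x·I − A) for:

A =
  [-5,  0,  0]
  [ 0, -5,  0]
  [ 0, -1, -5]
x^3 + 15*x^2 + 75*x + 125

Expanding det(x·I − A) (e.g. by cofactor expansion or by noting that A is similar to its Jordan form J, which has the same characteristic polynomial as A) gives
  χ_A(x) = x^3 + 15*x^2 + 75*x + 125
which factors as (x + 5)^3. The eigenvalues (with algebraic multiplicities) are λ = -5 with multiplicity 3.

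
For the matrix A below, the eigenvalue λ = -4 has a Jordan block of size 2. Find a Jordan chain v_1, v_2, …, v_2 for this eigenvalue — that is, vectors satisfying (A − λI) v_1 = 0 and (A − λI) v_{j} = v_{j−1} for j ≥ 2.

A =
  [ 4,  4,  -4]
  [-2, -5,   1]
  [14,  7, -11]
A Jordan chain for λ = -4 of length 2:
v_1 = (8, -2, 14)ᵀ
v_2 = (1, 0, 0)ᵀ

Let N = A − (-4)·I. We want v_2 with N^2 v_2 = 0 but N^1 v_2 ≠ 0; then v_{j-1} := N · v_j for j = 2, …, 2.

Pick v_2 = (1, 0, 0)ᵀ.
Then v_1 = N · v_2 = (8, -2, 14)ᵀ.

Sanity check: (A − (-4)·I) v_1 = (0, 0, 0)ᵀ = 0. ✓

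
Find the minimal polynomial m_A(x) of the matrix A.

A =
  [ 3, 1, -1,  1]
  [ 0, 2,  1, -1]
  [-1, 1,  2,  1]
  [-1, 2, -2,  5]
x^3 - 9*x^2 + 27*x - 27

The characteristic polynomial is χ_A(x) = (x - 3)^4, so the eigenvalues are known. The minimal polynomial is
  m_A(x) = Π_λ (x − λ)^{k_λ}
where k_λ is the size of the *largest* Jordan block for λ (equivalently, the smallest k with (A − λI)^k v = 0 for every generalised eigenvector v of λ).

  λ = 3: largest Jordan block has size 3, contributing (x − 3)^3

So m_A(x) = (x - 3)^3 = x^3 - 9*x^2 + 27*x - 27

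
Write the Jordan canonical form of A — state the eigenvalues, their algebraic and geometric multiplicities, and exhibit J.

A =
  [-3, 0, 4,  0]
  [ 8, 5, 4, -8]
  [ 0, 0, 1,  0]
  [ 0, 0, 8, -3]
J_1(-3) ⊕ J_1(-3) ⊕ J_1(1) ⊕ J_1(5)

The characteristic polynomial is
  det(x·I − A) = x^4 - 22*x^2 - 24*x + 45 = (x - 5)*(x - 1)*(x + 3)^2

Eigenvalues and multiplicities (the geometric multiplicity of λ is n − rank(A − λI), which equals the number of Jordan blocks for λ):
  λ = -3: algebraic multiplicity = 2, geometric multiplicity = 2
  λ = 1: algebraic multiplicity = 1, geometric multiplicity = 1
  λ = 5: algebraic multiplicity = 1, geometric multiplicity = 1

Determining the block sizes for each eigenvalue:
  λ = -3: gm = am = 2, so every block has size 1 → block sizes [1, 1]
  λ = 1: one block (gm = 1), so the single block has size am = 1 → block sizes [1]
  λ = 5: one block (gm = 1), so the single block has size am = 1 → block sizes [1]

Assembling the blocks gives a Jordan form
J =
  [-3,  0, 0, 0]
  [ 0, -3, 0, 0]
  [ 0,  0, 1, 0]
  [ 0,  0, 0, 5]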